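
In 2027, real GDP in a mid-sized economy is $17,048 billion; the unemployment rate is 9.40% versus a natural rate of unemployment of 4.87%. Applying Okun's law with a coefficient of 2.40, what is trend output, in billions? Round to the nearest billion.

$19,128 billion

Unemployment gap = 9.4 - 4.87 = 4.53 points, so output gap = -2.4 × 4.53 = -10.872%.
Since Y = Y* × (1 + gap/100), Y* = 17048/0.89128 ≈ 19128 billion.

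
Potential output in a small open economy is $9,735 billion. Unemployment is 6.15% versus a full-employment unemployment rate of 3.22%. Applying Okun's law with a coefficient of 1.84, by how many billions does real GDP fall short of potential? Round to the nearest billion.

$525 billion

Output gap = -1.84 × (6.15 - 3.22) = -1.84 × 2.93 = -5.3912%.
Actual GDP ≈ 9735 × 0.946088 ≈ 9210 billion, so the shortfall is 9735 - 9210 = 525 billion.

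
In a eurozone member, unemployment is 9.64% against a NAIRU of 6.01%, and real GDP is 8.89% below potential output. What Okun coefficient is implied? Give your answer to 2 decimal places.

Okun's law: output gap = -β × (u - u*).
-8.89 = -β × (9.64 - 6.01) = -β × 3.63, so β = 8.89/3.63 = 2.45.

β ≈ 2.45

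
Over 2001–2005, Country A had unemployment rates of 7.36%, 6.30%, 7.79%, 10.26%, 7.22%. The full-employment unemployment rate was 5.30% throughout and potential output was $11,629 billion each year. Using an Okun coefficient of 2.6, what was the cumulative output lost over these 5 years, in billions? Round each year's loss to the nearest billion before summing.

$3,759 billion

Year 2001: gap = -2.6 × (7.36 - 5.3) = -5.356%, loss ≈ 11629 × 5.356/100 ≈ 623.
Year 2002: gap = -2.6 × (6.3 - 5.3) = -2.6%, loss ≈ 11629 × 2.6/100 ≈ 302.
Year 2003: gap = -2.6 × (7.79 - 5.3) = -6.474%, loss ≈ 11629 × 6.474/100 ≈ 753.
Year 2004: gap = -2.6 × (10.26 - 5.3) = -12.896%, loss ≈ 11629 × 12.896/100 ≈ 1500.
Year 2005: gap = -2.6 × (7.22 - 5.3) = -4.992%, loss ≈ 11629 × 4.992/100 ≈ 581.
Total lost output = 623 + 302 + 753 + 1500 + 581 = 3759 billion.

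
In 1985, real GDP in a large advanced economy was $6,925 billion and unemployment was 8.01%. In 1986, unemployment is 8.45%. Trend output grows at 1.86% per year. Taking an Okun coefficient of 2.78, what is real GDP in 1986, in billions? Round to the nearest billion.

$6,969 billion

Δu = 8.45 - 8.01 = 0.44 points.
Okun's law (growth form): g_Y = g_Y* - β × Δu = 1.86 - 2.78 × (0.44) = 1.86 - 1.2232 = 0.6368%.
Real GDP in the next year = 6925 × (1 + 0.6368/100) = 6925 × 1.006368 ≈ 6969 billion.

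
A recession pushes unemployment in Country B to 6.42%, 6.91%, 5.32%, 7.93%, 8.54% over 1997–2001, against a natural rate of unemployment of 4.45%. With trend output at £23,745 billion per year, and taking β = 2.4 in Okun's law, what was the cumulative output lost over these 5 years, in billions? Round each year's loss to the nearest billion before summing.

Year 1997: gap = -2.4 × (6.42 - 4.45) = -4.728%, loss ≈ 23745 × 4.728/100 ≈ 1123.
Year 1998: gap = -2.4 × (6.91 - 4.45) = -5.904%, loss ≈ 23745 × 5.904/100 ≈ 1402.
Year 1999: gap = -2.4 × (5.32 - 4.45) = -2.088%, loss ≈ 23745 × 2.088/100 ≈ 496.
Year 2000: gap = -2.4 × (7.93 - 4.45) = -8.352%, loss ≈ 23745 × 8.352/100 ≈ 1983.
Year 2001: gap = -2.4 × (8.54 - 4.45) = -9.816%, loss ≈ 23745 × 9.816/100 ≈ 2331.
Total lost output = 1123 + 1402 + 496 + 1983 + 2331 = 7335 billion.

£7,335 billion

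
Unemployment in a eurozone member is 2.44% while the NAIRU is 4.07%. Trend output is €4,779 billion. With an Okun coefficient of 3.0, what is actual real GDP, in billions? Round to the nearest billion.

Unemployment gap = 2.44 - 4.07 = -1.63 points, so the output gap is -3 × (-1.63) = 4.89%.
Actual GDP = 4779 × (1 + 4.89/100) = 4779 × 1.0489 ≈ 5013 billion.

€5,013 billion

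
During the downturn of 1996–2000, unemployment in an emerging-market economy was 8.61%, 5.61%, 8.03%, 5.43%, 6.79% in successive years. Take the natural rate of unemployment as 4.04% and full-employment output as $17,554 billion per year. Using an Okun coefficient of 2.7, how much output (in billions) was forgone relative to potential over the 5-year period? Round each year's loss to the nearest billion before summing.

Year 1996: gap = -2.7 × (8.61 - 4.04) = -12.339%, loss ≈ 17554 × 12.339/100 ≈ 2166.
Year 1997: gap = -2.7 × (5.61 - 4.04) = -4.239%, loss ≈ 17554 × 4.239/100 ≈ 744.
Year 1998: gap = -2.7 × (8.03 - 4.04) = -10.773%, loss ≈ 17554 × 10.773/100 ≈ 1891.
Year 1999: gap = -2.7 × (5.43 - 4.04) = -3.753%, loss ≈ 17554 × 3.753/100 ≈ 659.
Year 2000: gap = -2.7 × (6.79 - 4.04) = -7.425%, loss ≈ 17554 × 7.425/100 ≈ 1303.
Total lost output = 2166 + 744 + 1891 + 659 + 1303 = 6763 billion.

$6,763 billion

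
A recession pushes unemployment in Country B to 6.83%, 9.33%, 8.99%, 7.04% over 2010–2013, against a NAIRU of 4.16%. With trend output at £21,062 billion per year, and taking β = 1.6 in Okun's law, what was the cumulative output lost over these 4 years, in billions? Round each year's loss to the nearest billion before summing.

Year 2010: gap = -1.6 × (6.83 - 4.16) = -4.272%, loss ≈ 21062 × 4.272/100 ≈ 900.
Year 2011: gap = -1.6 × (9.33 - 4.16) = -8.272%, loss ≈ 21062 × 8.272/100 ≈ 1742.
Year 2012: gap = -1.6 × (8.99 - 4.16) = -7.728%, loss ≈ 21062 × 7.728/100 ≈ 1628.
Year 2013: gap = -1.6 × (7.04 - 4.16) = -4.608%, loss ≈ 21062 × 4.608/100 ≈ 971.
Total lost output = 900 + 1742 + 1628 + 971 = 5241 billion.

£5,241 billion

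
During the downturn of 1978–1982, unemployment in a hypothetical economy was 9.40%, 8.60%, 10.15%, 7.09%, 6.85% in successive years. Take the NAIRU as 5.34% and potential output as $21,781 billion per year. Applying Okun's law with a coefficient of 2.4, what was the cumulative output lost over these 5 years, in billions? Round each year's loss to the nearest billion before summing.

$8,044 billion

Year 1978: gap = -2.4 × (9.4 - 5.34) = -9.744%, loss ≈ 21781 × 9.744/100 ≈ 2122.
Year 1979: gap = -2.4 × (8.6 - 5.34) = -7.824%, loss ≈ 21781 × 7.824/100 ≈ 1704.
Year 1980: gap = -2.4 × (10.15 - 5.34) = -11.544%, loss ≈ 21781 × 11.544/100 ≈ 2514.
Year 1981: gap = -2.4 × (7.09 - 5.34) = -4.2%, loss ≈ 21781 × 4.2/100 ≈ 915.
Year 1982: gap = -2.4 × (6.85 - 5.34) = -3.624%, loss ≈ 21781 × 3.624/100 ≈ 789.
Total lost output = 2122 + 1704 + 2514 + 915 + 789 = 8044 billion.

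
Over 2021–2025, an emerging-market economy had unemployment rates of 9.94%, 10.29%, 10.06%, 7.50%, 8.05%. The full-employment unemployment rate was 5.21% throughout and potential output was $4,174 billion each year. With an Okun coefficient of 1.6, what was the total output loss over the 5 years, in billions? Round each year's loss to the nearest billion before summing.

Year 2021: gap = -1.6 × (9.94 - 5.21) = -7.568%, loss ≈ 4174 × 7.568/100 ≈ 316.
Year 2022: gap = -1.6 × (10.29 - 5.21) = -8.128%, loss ≈ 4174 × 8.128/100 ≈ 339.
Year 2023: gap = -1.6 × (10.06 - 5.21) = -7.76%, loss ≈ 4174 × 7.76/100 ≈ 324.
Year 2024: gap = -1.6 × (7.5 - 5.21) = -3.664%, loss ≈ 4174 × 3.664/100 ≈ 153.
Year 2025: gap = -1.6 × (8.05 - 5.21) = -4.544%, loss ≈ 4174 × 4.544/100 ≈ 190.
Total lost output = 316 + 339 + 324 + 153 + 190 = 1322 billion.

$1,322 billion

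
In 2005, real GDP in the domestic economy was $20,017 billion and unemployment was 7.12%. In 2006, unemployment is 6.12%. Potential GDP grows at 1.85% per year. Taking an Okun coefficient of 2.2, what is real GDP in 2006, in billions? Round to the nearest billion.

$20,828 billion

Δu = 6.12 - 7.12 = -1 point.
Okun's law (growth form): g_Y = g_Y* - β × Δu = 1.85 - 2.2 × (-1.00) = 1.85 + 2.2 = 4.05%.
Real GDP in the next year = 20017 × (1 + 4.05/100) = 20017 × 1.0405 ≈ 20828 billion.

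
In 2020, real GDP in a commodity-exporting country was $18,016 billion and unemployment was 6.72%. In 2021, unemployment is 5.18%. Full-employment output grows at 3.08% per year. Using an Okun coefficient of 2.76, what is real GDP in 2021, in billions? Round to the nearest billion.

$19,337 billion

Δu = 5.18 - 6.72 = -1.54 points.
Okun's law (growth form): g_Y = g_Y* - β × Δu = 3.08 - 2.76 × (-1.54) = 3.08 + 4.2504 = 7.3304%.
Real GDP in the next year = 18016 × (1 + 7.3304/100) = 18016 × 1.073304 ≈ 19337 billion.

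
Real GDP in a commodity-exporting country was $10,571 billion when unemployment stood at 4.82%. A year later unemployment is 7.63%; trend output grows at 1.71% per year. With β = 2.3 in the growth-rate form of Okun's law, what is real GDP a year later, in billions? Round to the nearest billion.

$10,069 billion

Δu = 7.63 - 4.82 = 2.81 points.
Okun's law (growth form): g_Y = g_Y* - β × Δu = 1.71 - 2.3 × (2.81) = 1.71 - 6.463 = -4.753%.
Real GDP in the next year = 10571 × (1 - 4.753/100) = 10571 × 0.95247 ≈ 10069 billion.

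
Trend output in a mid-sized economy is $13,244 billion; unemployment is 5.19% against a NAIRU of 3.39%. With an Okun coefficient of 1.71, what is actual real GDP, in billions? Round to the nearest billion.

$12,836 billion

Unemployment gap = 5.19 - 3.39 = 1.8 points, so the output gap is -1.71 × 1.8 = -3.078%.
Actual GDP = 13244 × (1 - 3.078/100) = 13244 × 0.96922 ≈ 12836 billion.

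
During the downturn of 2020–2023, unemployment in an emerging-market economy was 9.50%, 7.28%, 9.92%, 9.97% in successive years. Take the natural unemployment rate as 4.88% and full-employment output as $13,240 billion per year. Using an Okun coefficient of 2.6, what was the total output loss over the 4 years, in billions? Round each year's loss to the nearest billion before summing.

Year 2020: gap = -2.6 × (9.5 - 4.88) = -12.012%, loss ≈ 13240 × 12.012/100 ≈ 1590.
Year 2021: gap = -2.6 × (7.28 - 4.88) = -6.24%, loss ≈ 13240 × 6.24/100 ≈ 826.
Year 2022: gap = -2.6 × (9.92 - 4.88) = -13.104%, loss ≈ 13240 × 13.104/100 ≈ 1735.
Year 2023: gap = -2.6 × (9.97 - 4.88) = -13.234%, loss ≈ 13240 × 13.234/100 ≈ 1752.
Total lost output = 1590 + 826 + 1735 + 1752 = 5903 billion.

$5,903 billion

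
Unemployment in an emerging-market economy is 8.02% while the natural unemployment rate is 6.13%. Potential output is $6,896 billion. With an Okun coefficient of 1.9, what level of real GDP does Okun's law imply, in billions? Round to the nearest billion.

$6,648 billion

Unemployment gap = 8.02 - 6.13 = 1.89 points, so the output gap is -1.9 × 1.89 = -3.591%.
Actual GDP = 6896 × (1 - 3.591/100) = 6896 × 0.96409 ≈ 6648 billion.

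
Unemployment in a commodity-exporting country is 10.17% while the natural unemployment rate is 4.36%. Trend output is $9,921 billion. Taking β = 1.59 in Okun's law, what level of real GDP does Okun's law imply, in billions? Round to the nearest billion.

Unemployment gap = 10.17 - 4.36 = 5.81 points, so the output gap is -1.59 × 5.81 = -9.2379%.
Actual GDP = 9921 × (1 - 9.2379/100) = 9921 × 0.907621 ≈ 9005 billion.

$9,005 billion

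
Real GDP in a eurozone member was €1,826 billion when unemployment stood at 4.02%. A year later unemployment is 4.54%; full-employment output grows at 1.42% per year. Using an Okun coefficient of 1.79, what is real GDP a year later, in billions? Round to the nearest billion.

€1,835 billion

Δu = 4.54 - 4.02 = 0.52 points.
Okun's law (growth form): g_Y = g_Y* - β × Δu = 1.42 - 1.79 × (0.52) = 1.42 - 0.9308 = 0.4892%.
Real GDP in the next year = 1826 × (1 + 0.4892/100) = 1826 × 1.004892 ≈ 1835 billion.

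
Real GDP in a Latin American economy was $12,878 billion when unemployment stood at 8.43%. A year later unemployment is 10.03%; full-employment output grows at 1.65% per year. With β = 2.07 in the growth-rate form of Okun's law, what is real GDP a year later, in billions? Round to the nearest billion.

$12,664 billion

Δu = 10.03 - 8.43 = 1.6 points.
Okun's law (growth form): g_Y = g_Y* - β × Δu = 1.65 - 2.07 × (1.60) = 1.65 - 3.312 = -1.662%.
Real GDP in the next year = 12878 × (1 - 1.662/100) = 12878 × 0.98338 ≈ 12664 billion.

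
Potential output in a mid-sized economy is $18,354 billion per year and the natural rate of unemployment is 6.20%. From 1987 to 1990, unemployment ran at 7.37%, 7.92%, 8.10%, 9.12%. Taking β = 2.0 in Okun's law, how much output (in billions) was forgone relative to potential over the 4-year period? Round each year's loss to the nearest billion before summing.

$2,829 billion

Year 1987: gap = -2.0 × (7.37 - 6.2) = -2.34%, loss ≈ 18354 × 2.34/100 ≈ 429.
Year 1988: gap = -2.0 × (7.92 - 6.2) = -3.44%, loss ≈ 18354 × 3.44/100 ≈ 631.
Year 1989: gap = -2.0 × (8.1 - 6.2) = -3.8%, loss ≈ 18354 × 3.8/100 ≈ 697.
Year 1990: gap = -2.0 × (9.12 - 6.2) = -5.84%, loss ≈ 18354 × 5.84/100 ≈ 1072.
Total lost output = 429 + 631 + 697 + 1072 = 2829 billion.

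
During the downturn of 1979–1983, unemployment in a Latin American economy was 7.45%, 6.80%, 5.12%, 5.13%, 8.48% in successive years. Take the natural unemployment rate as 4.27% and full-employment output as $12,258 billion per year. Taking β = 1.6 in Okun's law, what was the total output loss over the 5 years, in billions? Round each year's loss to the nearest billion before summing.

Year 1979: gap = -1.6 × (7.45 - 4.27) = -5.088%, loss ≈ 12258 × 5.088/100 ≈ 624.
Year 1980: gap = -1.6 × (6.8 - 4.27) = -4.048%, loss ≈ 12258 × 4.048/100 ≈ 496.
Year 1981: gap = -1.6 × (5.12 - 4.27) = -1.36%, loss ≈ 12258 × 1.36/100 ≈ 167.
Year 1982: gap = -1.6 × (5.13 - 4.27) = -1.376%, loss ≈ 12258 × 1.376/100 ≈ 169.
Year 1983: gap = -1.6 × (8.48 - 4.27) = -6.736%, loss ≈ 12258 × 6.736/100 ≈ 826.
Total lost output = 624 + 496 + 167 + 169 + 826 = 2282 billion.

$2,282 billion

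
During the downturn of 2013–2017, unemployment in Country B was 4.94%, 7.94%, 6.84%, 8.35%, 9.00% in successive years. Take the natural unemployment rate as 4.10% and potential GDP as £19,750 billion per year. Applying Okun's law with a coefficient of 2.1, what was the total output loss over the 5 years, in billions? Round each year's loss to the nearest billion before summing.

£6,872 billion

Year 2013: gap = -2.1 × (4.94 - 4.1) = -1.764%, loss ≈ 19750 × 1.764/100 ≈ 348.
Year 2014: gap = -2.1 × (7.94 - 4.1) = -8.064%, loss ≈ 19750 × 8.064/100 ≈ 1593.
Year 2015: gap = -2.1 × (6.84 - 4.1) = -5.754%, loss ≈ 19750 × 5.754/100 ≈ 1136.
Year 2016: gap = -2.1 × (8.35 - 4.1) = -8.925%, loss ≈ 19750 × 8.925/100 ≈ 1763.
Year 2017: gap = -2.1 × (9 - 4.1) = -10.29%, loss ≈ 19750 × 10.29/100 ≈ 2032.
Total lost output = 348 + 1593 + 1136 + 1763 + 2032 = 6872 billion.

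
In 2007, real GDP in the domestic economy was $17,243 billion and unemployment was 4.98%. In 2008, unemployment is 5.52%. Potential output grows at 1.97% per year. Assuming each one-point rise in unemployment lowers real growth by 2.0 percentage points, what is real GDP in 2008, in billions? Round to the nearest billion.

$17,396 billion

Δu = 5.52 - 4.98 = 0.54 points.
Okun's law (growth form): g_Y = g_Y* - β × Δu = 1.97 - 2.0 × (0.54) = 1.97 - 1.08 = 0.89%.
Real GDP in the next year = 17243 × (1 + 0.89/100) = 17243 × 1.0089 ≈ 17396 billion.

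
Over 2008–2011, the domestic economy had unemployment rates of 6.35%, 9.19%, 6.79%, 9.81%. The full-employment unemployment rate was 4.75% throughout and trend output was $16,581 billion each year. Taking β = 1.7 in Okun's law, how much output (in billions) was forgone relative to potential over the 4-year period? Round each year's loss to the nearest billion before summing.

Year 2008: gap = -1.7 × (6.35 - 4.75) = -2.72%, loss ≈ 16581 × 2.72/100 ≈ 451.
Year 2009: gap = -1.7 × (9.19 - 4.75) = -7.548%, loss ≈ 16581 × 7.548/100 ≈ 1252.
Year 2010: gap = -1.7 × (6.79 - 4.75) = -3.468%, loss ≈ 16581 × 3.468/100 ≈ 575.
Year 2011: gap = -1.7 × (9.81 - 4.75) = -8.602%, loss ≈ 16581 × 8.602/100 ≈ 1426.
Total lost output = 451 + 1252 + 575 + 1426 = 3704 billion.

$3,704 billion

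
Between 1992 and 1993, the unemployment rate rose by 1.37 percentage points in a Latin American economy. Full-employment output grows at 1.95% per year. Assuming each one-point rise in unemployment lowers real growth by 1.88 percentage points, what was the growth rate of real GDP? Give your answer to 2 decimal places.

Growth-rate Okun's law: g_Y = g_Y* - β × Δu.
g_Y = 1.95 - 1.88 × (1.37) = 1.95 - 2.5756 = -0.6256%, i.e. -0.63% to 2 d.p.

-0.63%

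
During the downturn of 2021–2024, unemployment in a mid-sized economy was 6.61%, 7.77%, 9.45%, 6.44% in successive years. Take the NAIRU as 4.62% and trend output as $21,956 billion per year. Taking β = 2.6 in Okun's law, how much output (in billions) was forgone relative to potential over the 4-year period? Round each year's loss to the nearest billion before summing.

$6,730 billion

Year 2021: gap = -2.6 × (6.61 - 4.62) = -5.174%, loss ≈ 21956 × 5.174/100 ≈ 1136.
Year 2022: gap = -2.6 × (7.77 - 4.62) = -8.19%, loss ≈ 21956 × 8.19/100 ≈ 1798.
Year 2023: gap = -2.6 × (9.45 - 4.62) = -12.558%, loss ≈ 21956 × 12.558/100 ≈ 2757.
Year 2024: gap = -2.6 × (6.44 - 4.62) = -4.732%, loss ≈ 21956 × 4.732/100 ≈ 1039.
Total lost output = 1136 + 1798 + 2757 + 1039 = 6730 billion.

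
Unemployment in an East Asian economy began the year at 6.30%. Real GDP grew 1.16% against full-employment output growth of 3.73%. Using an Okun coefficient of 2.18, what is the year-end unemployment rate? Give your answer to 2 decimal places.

Growth-rate Okun's law: g_Y = g_Y* - β × Δu, so Δu = (g_Y* - g_Y)/β.
Δu = (3.73 - 1.16)/2.18 = 2.57/2.18 = 1.18 percentage points.
Year-end unemployment = 6.3 + 1.18 = 7.48%.

7.48%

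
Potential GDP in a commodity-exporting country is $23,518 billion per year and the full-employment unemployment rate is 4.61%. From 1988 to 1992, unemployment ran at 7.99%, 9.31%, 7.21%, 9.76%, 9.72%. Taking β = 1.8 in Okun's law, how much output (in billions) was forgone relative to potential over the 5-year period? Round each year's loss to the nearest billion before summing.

Year 1988: gap = -1.8 × (7.99 - 4.61) = -6.084%, loss ≈ 23518 × 6.084/100 ≈ 1431.
Year 1989: gap = -1.8 × (9.31 - 4.61) = -8.46%, loss ≈ 23518 × 8.46/100 ≈ 1990.
Year 1990: gap = -1.8 × (7.21 - 4.61) = -4.68%, loss ≈ 23518 × 4.68/100 ≈ 1101.
Year 1991: gap = -1.8 × (9.76 - 4.61) = -9.27%, loss ≈ 23518 × 9.27/100 ≈ 2180.
Year 1992: gap = -1.8 × (9.72 - 4.61) = -9.198%, loss ≈ 23518 × 9.198/100 ≈ 2163.
Total lost output = 1431 + 1990 + 1101 + 2180 + 2163 = 8865 billion.

$8,865 billion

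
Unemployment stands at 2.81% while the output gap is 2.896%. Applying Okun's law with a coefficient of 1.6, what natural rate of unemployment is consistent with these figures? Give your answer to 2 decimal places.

From Okun's law, u - u* = -(output gap)/β = -(2.896)/1.6 = -1.81 points.
So u* = 2.81 + 1.81 = 4.62%.

4.62%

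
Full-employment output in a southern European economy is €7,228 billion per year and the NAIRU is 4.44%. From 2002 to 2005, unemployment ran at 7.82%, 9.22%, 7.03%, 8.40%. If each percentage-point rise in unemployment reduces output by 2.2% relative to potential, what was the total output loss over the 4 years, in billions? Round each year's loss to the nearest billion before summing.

Year 2002: gap = -2.2 × (7.82 - 4.44) = -7.436%, loss ≈ 7228 × 7.436/100 ≈ 537.
Year 2003: gap = -2.2 × (9.22 - 4.44) = -10.516%, loss ≈ 7228 × 10.516/100 ≈ 760.
Year 2004: gap = -2.2 × (7.03 - 4.44) = -5.698%, loss ≈ 7228 × 5.698/100 ≈ 412.
Year 2005: gap = -2.2 × (8.4 - 4.44) = -8.712%, loss ≈ 7228 × 8.712/100 ≈ 630.
Total lost output = 537 + 760 + 412 + 630 = 2339 billion.

€2,339 billion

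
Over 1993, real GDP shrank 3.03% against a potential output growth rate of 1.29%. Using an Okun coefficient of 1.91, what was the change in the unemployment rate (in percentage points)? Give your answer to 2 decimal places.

Growth-rate Okun's law: g_Y = g_Y* - β × Δu, so Δu = (g_Y* - g_Y)/β.
Δu = (1.29 + 3.03)/1.91 = 4.32/1.91 = 2.26 percentage points.

2.26 percentage points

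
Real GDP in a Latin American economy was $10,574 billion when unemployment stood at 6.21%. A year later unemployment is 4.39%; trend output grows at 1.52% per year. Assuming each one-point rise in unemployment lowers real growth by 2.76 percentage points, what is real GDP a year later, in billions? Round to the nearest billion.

$11,266 billion

Δu = 4.39 - 6.21 = -1.82 points.
Okun's law (growth form): g_Y = g_Y* - β × Δu = 1.52 - 2.76 × (-1.82) = 1.52 + 5.0232 = 6.5432%.
Real GDP in the next year = 10574 × (1 + 6.5432/100) = 10574 × 1.065432 ≈ 11266 billion.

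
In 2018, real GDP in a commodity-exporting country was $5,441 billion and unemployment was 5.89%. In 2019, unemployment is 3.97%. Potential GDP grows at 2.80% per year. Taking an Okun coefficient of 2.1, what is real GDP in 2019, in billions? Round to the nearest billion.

$5,813 billion

Δu = 3.97 - 5.89 = -1.92 points.
Okun's law (growth form): g_Y = g_Y* - β × Δu = 2.80 - 2.1 × (-1.92) = 2.8 + 4.032 = 6.832%.
Real GDP in the next year = 5441 × (1 + 6.832/100) = 5441 × 1.06832 ≈ 5813 billion.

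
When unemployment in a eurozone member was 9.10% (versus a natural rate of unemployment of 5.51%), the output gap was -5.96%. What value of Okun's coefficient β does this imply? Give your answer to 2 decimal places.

Okun's law: output gap = -β × (u - u*).
-5.96 = -β × (9.1 - 5.51) = -β × 3.59, so β = 5.96/3.59 = 1.66.

β ≈ 1.66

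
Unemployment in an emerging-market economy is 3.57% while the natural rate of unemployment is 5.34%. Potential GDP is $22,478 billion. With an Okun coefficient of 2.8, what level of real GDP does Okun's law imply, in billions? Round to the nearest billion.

Unemployment gap = 3.57 - 5.34 = -1.77 points, so the output gap is -2.8 × (-1.77) = 4.956%.
Actual GDP = 22478 × (1 + 4.956/100) = 22478 × 1.04956 ≈ 23592 billion.

$23,592 billion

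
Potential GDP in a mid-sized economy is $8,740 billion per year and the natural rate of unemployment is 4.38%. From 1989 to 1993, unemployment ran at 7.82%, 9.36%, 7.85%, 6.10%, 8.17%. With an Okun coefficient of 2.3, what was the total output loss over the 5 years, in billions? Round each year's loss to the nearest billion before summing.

$3,499 billion

Year 1989: gap = -2.3 × (7.82 - 4.38) = -7.912%, loss ≈ 8740 × 7.912/100 ≈ 692.
Year 1990: gap = -2.3 × (9.36 - 4.38) = -11.454%, loss ≈ 8740 × 11.454/100 ≈ 1001.
Year 1991: gap = -2.3 × (7.85 - 4.38) = -7.981%, loss ≈ 8740 × 7.981/100 ≈ 698.
Year 1992: gap = -2.3 × (6.1 - 4.38) = -3.956%, loss ≈ 8740 × 3.956/100 ≈ 346.
Year 1993: gap = -2.3 × (8.17 - 4.38) = -8.717%, loss ≈ 8740 × 8.717/100 ≈ 762.
Total lost output = 692 + 1001 + 698 + 346 + 762 = 3499 billion.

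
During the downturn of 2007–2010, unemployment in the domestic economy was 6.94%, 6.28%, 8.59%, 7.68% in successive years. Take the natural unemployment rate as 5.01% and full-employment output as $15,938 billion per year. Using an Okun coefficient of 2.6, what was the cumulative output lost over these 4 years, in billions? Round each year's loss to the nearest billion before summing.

Year 2007: gap = -2.6 × (6.94 - 5.01) = -5.018%, loss ≈ 15938 × 5.018/100 ≈ 800.
Year 2008: gap = -2.6 × (6.28 - 5.01) = -3.302%, loss ≈ 15938 × 3.302/100 ≈ 526.
Year 2009: gap = -2.6 × (8.59 - 5.01) = -9.308%, loss ≈ 15938 × 9.308/100 ≈ 1484.
Year 2010: gap = -2.6 × (7.68 - 5.01) = -6.942%, loss ≈ 15938 × 6.942/100 ≈ 1106.
Total lost output = 800 + 526 + 1484 + 1106 = 3916 billion.

$3,916 billion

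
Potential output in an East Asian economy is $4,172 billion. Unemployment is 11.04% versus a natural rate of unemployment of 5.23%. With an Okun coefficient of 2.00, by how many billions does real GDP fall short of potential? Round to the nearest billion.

$485 billion

Output gap = -2.00 × (11.04 - 5.23) = -2 × 5.81 = -11.62%.
Actual GDP ≈ 4172 × 0.8838 ≈ 3687 billion, so the shortfall is 4172 - 3687 = 485 billion.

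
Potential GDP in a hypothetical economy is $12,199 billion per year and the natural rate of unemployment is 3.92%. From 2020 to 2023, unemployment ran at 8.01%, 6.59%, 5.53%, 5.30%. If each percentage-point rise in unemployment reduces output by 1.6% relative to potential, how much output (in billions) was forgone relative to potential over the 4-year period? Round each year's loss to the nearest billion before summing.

Year 2020: gap = -1.6 × (8.01 - 3.92) = -6.544%, loss ≈ 12199 × 6.544/100 ≈ 798.
Year 2021: gap = -1.6 × (6.59 - 3.92) = -4.272%, loss ≈ 12199 × 4.272/100 ≈ 521.
Year 2022: gap = -1.6 × (5.53 - 3.92) = -2.576%, loss ≈ 12199 × 2.576/100 ≈ 314.
Year 2023: gap = -1.6 × (5.3 - 3.92) = -2.208%, loss ≈ 12199 × 2.208/100 ≈ 269.
Total lost output = 798 + 521 + 314 + 269 = 1902 billion.

$1,902 billion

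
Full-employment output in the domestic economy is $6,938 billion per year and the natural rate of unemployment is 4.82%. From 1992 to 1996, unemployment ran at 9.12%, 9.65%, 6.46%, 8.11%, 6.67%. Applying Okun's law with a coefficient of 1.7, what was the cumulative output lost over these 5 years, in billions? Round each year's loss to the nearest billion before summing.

Year 1992: gap = -1.7 × (9.12 - 4.82) = -7.31%, loss ≈ 6938 × 7.31/100 ≈ 507.
Year 1993: gap = -1.7 × (9.65 - 4.82) = -8.211%, loss ≈ 6938 × 8.211/100 ≈ 570.
Year 1994: gap = -1.7 × (6.46 - 4.82) = -2.788%, loss ≈ 6938 × 2.788/100 ≈ 193.
Year 1995: gap = -1.7 × (8.11 - 4.82) = -5.593%, loss ≈ 6938 × 5.593/100 ≈ 388.
Year 1996: gap = -1.7 × (6.67 - 4.82) = -3.145%, loss ≈ 6938 × 3.145/100 ≈ 218.
Total lost output = 507 + 570 + 193 + 388 + 218 = 1876 billion.

$1,876 billion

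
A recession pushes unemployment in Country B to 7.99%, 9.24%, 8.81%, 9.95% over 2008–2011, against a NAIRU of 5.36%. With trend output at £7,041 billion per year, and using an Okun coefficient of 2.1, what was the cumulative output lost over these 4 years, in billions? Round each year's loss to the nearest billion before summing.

Year 2008: gap = -2.1 × (7.99 - 5.36) = -5.523%, loss ≈ 7041 × 5.523/100 ≈ 389.
Year 2009: gap = -2.1 × (9.24 - 5.36) = -8.148%, loss ≈ 7041 × 8.148/100 ≈ 574.
Year 2010: gap = -2.1 × (8.81 - 5.36) = -7.245%, loss ≈ 7041 × 7.245/100 ≈ 510.
Year 2011: gap = -2.1 × (9.95 - 5.36) = -9.639%, loss ≈ 7041 × 9.639/100 ≈ 679.
Total lost output = 389 + 574 + 510 + 679 = 2152 billion.

£2,152 billion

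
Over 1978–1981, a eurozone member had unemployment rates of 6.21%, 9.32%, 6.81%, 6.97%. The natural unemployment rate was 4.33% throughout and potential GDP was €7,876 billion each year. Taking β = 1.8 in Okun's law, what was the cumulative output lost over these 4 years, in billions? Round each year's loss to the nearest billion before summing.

Year 1978: gap = -1.8 × (6.21 - 4.33) = -3.384%, loss ≈ 7876 × 3.384/100 ≈ 267.
Year 1979: gap = -1.8 × (9.32 - 4.33) = -8.982%, loss ≈ 7876 × 8.982/100 ≈ 707.
Year 1980: gap = -1.8 × (6.81 - 4.33) = -4.464%, loss ≈ 7876 × 4.464/100 ≈ 352.
Year 1981: gap = -1.8 × (6.97 - 4.33) = -4.752%, loss ≈ 7876 × 4.752/100 ≈ 374.
Total lost output = 267 + 707 + 352 + 374 = 1700 billion.

€1,700 billion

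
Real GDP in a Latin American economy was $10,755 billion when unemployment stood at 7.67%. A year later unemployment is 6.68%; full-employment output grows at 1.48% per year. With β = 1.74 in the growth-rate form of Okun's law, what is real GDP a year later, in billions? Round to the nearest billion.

$11,099 billion

Δu = 6.68 - 7.67 = -0.99 points.
Okun's law (growth form): g_Y = g_Y* - β × Δu = 1.48 - 1.74 × (-0.99) = 1.48 + 1.7226 = 3.2026%.
Real GDP in the next year = 10755 × (1 + 3.2026/100) = 10755 × 1.032026 ≈ 11099 billion.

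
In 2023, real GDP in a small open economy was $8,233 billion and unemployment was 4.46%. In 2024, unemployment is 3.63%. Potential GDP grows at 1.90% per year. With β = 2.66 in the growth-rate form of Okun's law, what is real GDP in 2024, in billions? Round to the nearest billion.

Δu = 3.63 - 4.46 = -0.83 points.
Okun's law (growth form): g_Y = g_Y* - β × Δu = 1.90 - 2.66 × (-0.83) = 1.9 + 2.2078 = 4.1078%.
Real GDP in the next year = 8233 × (1 + 4.1078/100) = 8233 × 1.041078 ≈ 8571 billion.

$8,571 billion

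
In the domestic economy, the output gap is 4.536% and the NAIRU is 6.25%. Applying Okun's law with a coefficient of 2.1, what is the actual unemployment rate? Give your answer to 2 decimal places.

4.09%

From Okun's law, u - u* = -(output gap)/β = -(4.536)/2.1 = -2.16 points.
So u = 6.25 - 2.16 = 4.09%.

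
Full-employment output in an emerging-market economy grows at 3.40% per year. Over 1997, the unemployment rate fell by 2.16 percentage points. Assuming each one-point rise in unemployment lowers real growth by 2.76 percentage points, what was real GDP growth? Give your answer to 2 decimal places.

9.36%

Growth-rate Okun's law: g_Y = g_Y* - β × Δu.
g_Y = 3.40 - 2.76 × (-2.16) = 3.4 + 5.9616 = 9.3616%, i.e. 9.36% to 2 d.p.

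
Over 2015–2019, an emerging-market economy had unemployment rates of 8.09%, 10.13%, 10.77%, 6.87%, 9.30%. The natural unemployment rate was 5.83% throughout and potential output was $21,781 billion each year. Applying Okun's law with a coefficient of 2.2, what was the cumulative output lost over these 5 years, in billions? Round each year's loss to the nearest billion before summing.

$7,671 billion

Year 2015: gap = -2.2 × (8.09 - 5.83) = -4.972%, loss ≈ 21781 × 4.972/100 ≈ 1083.
Year 2016: gap = -2.2 × (10.13 - 5.83) = -9.46%, loss ≈ 21781 × 9.46/100 ≈ 2060.
Year 2017: gap = -2.2 × (10.77 - 5.83) = -10.868%, loss ≈ 21781 × 10.868/100 ≈ 2367.
Year 2018: gap = -2.2 × (6.87 - 5.83) = -2.288%, loss ≈ 21781 × 2.288/100 ≈ 498.
Year 2019: gap = -2.2 × (9.3 - 5.83) = -7.634%, loss ≈ 21781 × 7.634/100 ≈ 1663.
Total lost output = 1083 + 2060 + 2367 + 498 + 1663 = 7671 billion.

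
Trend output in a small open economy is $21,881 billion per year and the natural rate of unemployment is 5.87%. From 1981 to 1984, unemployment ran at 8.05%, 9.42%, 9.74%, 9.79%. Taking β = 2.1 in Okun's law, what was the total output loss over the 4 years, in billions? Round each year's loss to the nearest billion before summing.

Year 1981: gap = -2.1 × (8.05 - 5.87) = -4.578%, loss ≈ 21881 × 4.578/100 ≈ 1002.
Year 1982: gap = -2.1 × (9.42 - 5.87) = -7.455%, loss ≈ 21881 × 7.455/100 ≈ 1631.
Year 1983: gap = -2.1 × (9.74 - 5.87) = -8.127%, loss ≈ 21881 × 8.127/100 ≈ 1778.
Year 1984: gap = -2.1 × (9.79 - 5.87) = -8.232%, loss ≈ 21881 × 8.232/100 ≈ 1801.
Total lost output = 1002 + 1631 + 1778 + 1801 = 6212 billion.

$6,212 billion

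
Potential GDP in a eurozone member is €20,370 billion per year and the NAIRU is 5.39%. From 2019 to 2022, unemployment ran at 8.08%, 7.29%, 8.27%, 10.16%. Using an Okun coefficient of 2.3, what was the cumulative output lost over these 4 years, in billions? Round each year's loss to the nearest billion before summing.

€5,734 billion

Year 2019: gap = -2.3 × (8.08 - 5.39) = -6.187%, loss ≈ 20370 × 6.187/100 ≈ 1260.
Year 2020: gap = -2.3 × (7.29 - 5.39) = -4.37%, loss ≈ 20370 × 4.37/100 ≈ 890.
Year 2021: gap = -2.3 × (8.27 - 5.39) = -6.624%, loss ≈ 20370 × 6.624/100 ≈ 1349.
Year 2022: gap = -2.3 × (10.16 - 5.39) = -10.971%, loss ≈ 20370 × 10.971/100 ≈ 2235.
Total lost output = 1260 + 890 + 1349 + 2235 = 5734 billion.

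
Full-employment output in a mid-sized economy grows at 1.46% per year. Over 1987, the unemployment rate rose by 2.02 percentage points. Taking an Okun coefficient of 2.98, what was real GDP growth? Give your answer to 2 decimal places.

Growth-rate Okun's law: g_Y = g_Y* - β × Δu.
g_Y = 1.46 - 2.98 × (2.02) = 1.46 - 6.0196 = -4.5596%, i.e. -4.56% to 2 d.p.

-4.56%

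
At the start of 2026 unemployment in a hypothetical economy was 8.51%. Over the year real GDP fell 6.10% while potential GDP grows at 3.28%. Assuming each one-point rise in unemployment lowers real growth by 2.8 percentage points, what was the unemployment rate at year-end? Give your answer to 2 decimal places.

11.86%

Growth-rate Okun's law: g_Y = g_Y* - β × Δu, so Δu = (g_Y* - g_Y)/β.
Δu = (3.28 + 6.1)/2.8 = 9.38/2.8 = 3.35 percentage points.
Year-end unemployment = 8.51 + 3.35 = 11.86%.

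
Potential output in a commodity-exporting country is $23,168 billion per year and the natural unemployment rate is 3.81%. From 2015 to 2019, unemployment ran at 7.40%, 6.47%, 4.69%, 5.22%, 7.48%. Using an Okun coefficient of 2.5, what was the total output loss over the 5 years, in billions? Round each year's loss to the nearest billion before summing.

$7,073 billion

Year 2015: gap = -2.5 × (7.4 - 3.81) = -8.975%, loss ≈ 23168 × 8.975/100 ≈ 2079.
Year 2016: gap = -2.5 × (6.47 - 3.81) = -6.65%, loss ≈ 23168 × 6.65/100 ≈ 1541.
Year 2017: gap = -2.5 × (4.69 - 3.81) = -2.2%, loss ≈ 23168 × 2.2/100 ≈ 510.
Year 2018: gap = -2.5 × (5.22 - 3.81) = -3.525%, loss ≈ 23168 × 3.525/100 ≈ 817.
Year 2019: gap = -2.5 × (7.48 - 3.81) = -9.175%, loss ≈ 23168 × 9.175/100 ≈ 2126.
Total lost output = 2079 + 1541 + 510 + 817 + 2126 = 7073 billion.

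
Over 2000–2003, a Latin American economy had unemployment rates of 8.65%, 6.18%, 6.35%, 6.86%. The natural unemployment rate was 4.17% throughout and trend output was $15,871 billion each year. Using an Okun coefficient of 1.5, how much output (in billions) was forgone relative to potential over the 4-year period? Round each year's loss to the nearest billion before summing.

$2,705 billion

Year 2000: gap = -1.5 × (8.65 - 4.17) = -6.72%, loss ≈ 15871 × 6.72/100 ≈ 1067.
Year 2001: gap = -1.5 × (6.18 - 4.17) = -3.015%, loss ≈ 15871 × 3.015/100 ≈ 479.
Year 2002: gap = -1.5 × (6.35 - 4.17) = -3.27%, loss ≈ 15871 × 3.27/100 ≈ 519.
Year 2003: gap = -1.5 × (6.86 - 4.17) = -4.035%, loss ≈ 15871 × 4.035/100 ≈ 640.
Total lost output = 1067 + 479 + 519 + 640 = 2705 billion.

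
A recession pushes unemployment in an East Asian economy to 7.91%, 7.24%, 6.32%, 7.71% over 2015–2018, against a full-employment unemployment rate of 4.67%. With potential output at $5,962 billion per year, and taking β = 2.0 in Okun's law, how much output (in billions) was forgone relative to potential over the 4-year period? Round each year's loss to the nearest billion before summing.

Year 2015: gap = -2.0 × (7.91 - 4.67) = -6.48%, loss ≈ 5962 × 6.48/100 ≈ 386.
Year 2016: gap = -2.0 × (7.24 - 4.67) = -5.14%, loss ≈ 5962 × 5.14/100 ≈ 306.
Year 2017: gap = -2.0 × (6.32 - 4.67) = -3.3%, loss ≈ 5962 × 3.3/100 ≈ 197.
Year 2018: gap = -2.0 × (7.71 - 4.67) = -6.08%, loss ≈ 5962 × 6.08/100 ≈ 362.
Total lost output = 386 + 306 + 197 + 362 = 1251 billion.

$1,251 billion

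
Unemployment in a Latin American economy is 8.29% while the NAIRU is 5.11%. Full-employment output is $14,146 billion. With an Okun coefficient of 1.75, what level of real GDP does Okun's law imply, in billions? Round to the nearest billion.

Unemployment gap = 8.29 - 5.11 = 3.18 points, so the output gap is -1.75 × 3.18 = -5.565%.
Actual GDP = 14146 × (1 - 5.565/100) = 14146 × 0.94435 ≈ 13359 billion.

$13,359 billion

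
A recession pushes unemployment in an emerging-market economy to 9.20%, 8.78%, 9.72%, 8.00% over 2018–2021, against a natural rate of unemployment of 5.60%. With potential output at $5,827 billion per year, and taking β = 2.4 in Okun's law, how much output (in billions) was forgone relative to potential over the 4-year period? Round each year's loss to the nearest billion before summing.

Year 2018: gap = -2.4 × (9.2 - 5.6) = -8.64%, loss ≈ 5827 × 8.64/100 ≈ 503.
Year 2019: gap = -2.4 × (8.78 - 5.6) = -7.632%, loss ≈ 5827 × 7.632/100 ≈ 445.
Year 2020: gap = -2.4 × (9.72 - 5.6) = -9.888%, loss ≈ 5827 × 9.888/100 ≈ 576.
Year 2021: gap = -2.4 × (8 - 5.6) = -5.76%, loss ≈ 5827 × 5.76/100 ≈ 336.
Total lost output = 503 + 445 + 576 + 336 = 1860 billion.

$1,860 billion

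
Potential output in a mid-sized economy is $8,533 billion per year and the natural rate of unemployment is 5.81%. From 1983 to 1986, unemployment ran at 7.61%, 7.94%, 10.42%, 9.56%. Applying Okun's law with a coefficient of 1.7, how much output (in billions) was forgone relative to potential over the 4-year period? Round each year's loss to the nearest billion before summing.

Year 1983: gap = -1.7 × (7.61 - 5.81) = -3.06%, loss ≈ 8533 × 3.06/100 ≈ 261.
Year 1984: gap = -1.7 × (7.94 - 5.81) = -3.621%, loss ≈ 8533 × 3.621/100 ≈ 309.
Year 1985: gap = -1.7 × (10.42 - 5.81) = -7.837%, loss ≈ 8533 × 7.837/100 ≈ 669.
Year 1986: gap = -1.7 × (9.56 - 5.81) = -6.375%, loss ≈ 8533 × 6.375/100 ≈ 544.
Total lost output = 261 + 309 + 669 + 544 = 1783 billion.

$1,783 billion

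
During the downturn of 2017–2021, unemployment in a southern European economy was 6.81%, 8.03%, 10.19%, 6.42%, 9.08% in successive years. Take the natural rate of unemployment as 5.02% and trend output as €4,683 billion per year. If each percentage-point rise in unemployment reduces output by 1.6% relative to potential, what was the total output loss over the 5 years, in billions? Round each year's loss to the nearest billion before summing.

€1,156 billion

Year 2017: gap = -1.6 × (6.81 - 5.02) = -2.864%, loss ≈ 4683 × 2.864/100 ≈ 134.
Year 2018: gap = -1.6 × (8.03 - 5.02) = -4.816%, loss ≈ 4683 × 4.816/100 ≈ 226.
Year 2019: gap = -1.6 × (10.19 - 5.02) = -8.272%, loss ≈ 4683 × 8.272/100 ≈ 387.
Year 2020: gap = -1.6 × (6.42 - 5.02) = -2.24%, loss ≈ 4683 × 2.24/100 ≈ 105.
Year 2021: gap = -1.6 × (9.08 - 5.02) = -6.496%, loss ≈ 4683 × 6.496/100 ≈ 304.
Total lost output = 134 + 226 + 387 + 105 + 304 = 1156 billion.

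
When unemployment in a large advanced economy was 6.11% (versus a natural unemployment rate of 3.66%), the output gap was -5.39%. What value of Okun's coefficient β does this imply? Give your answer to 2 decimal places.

β ≈ 2.20

Okun's law: output gap = -β × (u - u*).
-5.39 = -β × (6.11 - 3.66) = -β × 2.45, so β = 5.39/2.45 = 2.20.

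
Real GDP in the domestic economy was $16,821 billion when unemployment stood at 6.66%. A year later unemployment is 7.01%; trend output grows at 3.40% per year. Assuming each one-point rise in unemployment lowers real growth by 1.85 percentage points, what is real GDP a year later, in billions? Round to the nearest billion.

Δu = 7.01 - 6.66 = 0.35 points.
Okun's law (growth form): g_Y = g_Y* - β × Δu = 3.40 - 1.85 × (0.35) = 3.4 - 0.6475 = 2.7525%.
Real GDP in the next year = 16821 × (1 + 2.7525/100) = 16821 × 1.027525 ≈ 17284 billion.

$17,284 billion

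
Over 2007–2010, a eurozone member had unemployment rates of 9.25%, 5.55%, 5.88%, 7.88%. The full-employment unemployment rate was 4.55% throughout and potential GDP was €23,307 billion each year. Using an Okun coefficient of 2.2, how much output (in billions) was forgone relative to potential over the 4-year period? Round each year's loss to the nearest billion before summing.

€5,312 billion

Year 2007: gap = -2.2 × (9.25 - 4.55) = -10.34%, loss ≈ 23307 × 10.34/100 ≈ 2410.
Year 2008: gap = -2.2 × (5.55 - 4.55) = -2.2%, loss ≈ 23307 × 2.2/100 ≈ 513.
Year 2009: gap = -2.2 × (5.88 - 4.55) = -2.926%, loss ≈ 23307 × 2.926/100 ≈ 682.
Year 2010: gap = -2.2 × (7.88 - 4.55) = -7.326%, loss ≈ 23307 × 7.326/100 ≈ 1707.
Total lost output = 2410 + 513 + 682 + 1707 = 5312 billion.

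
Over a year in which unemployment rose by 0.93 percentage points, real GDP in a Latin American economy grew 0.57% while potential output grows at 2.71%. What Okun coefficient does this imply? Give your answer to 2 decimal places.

Growth form: g_Y = g_Y* - β × Δu, so β = (g_Y* - g_Y)/Δu.
β = (2.71 - 0.57)/0.93 = 2.14/0.93 = 2.30.

β ≈ 2.30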